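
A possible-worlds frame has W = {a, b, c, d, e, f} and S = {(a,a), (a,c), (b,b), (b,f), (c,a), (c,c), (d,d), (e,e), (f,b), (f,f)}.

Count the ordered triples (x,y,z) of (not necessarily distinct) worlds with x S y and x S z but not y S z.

0

S is Euclidean; there are no such tuples.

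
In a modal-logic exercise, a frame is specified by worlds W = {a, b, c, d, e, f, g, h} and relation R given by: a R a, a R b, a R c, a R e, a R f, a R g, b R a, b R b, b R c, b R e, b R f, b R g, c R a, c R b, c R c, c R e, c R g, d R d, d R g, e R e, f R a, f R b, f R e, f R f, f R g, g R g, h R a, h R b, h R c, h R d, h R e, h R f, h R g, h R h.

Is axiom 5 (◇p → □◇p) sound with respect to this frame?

No

By correspondence theory, 5 is valid on a frame iff R is Euclidean.
Euclidean: no — a R c and a R f, but not c R f.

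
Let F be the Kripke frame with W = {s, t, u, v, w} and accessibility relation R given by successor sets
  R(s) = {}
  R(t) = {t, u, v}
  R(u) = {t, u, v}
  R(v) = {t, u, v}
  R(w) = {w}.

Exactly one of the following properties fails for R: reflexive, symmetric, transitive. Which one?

Reflexive: no — s is not related to itself.
Symmetric: yes — every pair in R has its reverse in R.
Transitive: yes — every two-step R-path is closed by a direct edge.
Only reflexive fails.

reflexive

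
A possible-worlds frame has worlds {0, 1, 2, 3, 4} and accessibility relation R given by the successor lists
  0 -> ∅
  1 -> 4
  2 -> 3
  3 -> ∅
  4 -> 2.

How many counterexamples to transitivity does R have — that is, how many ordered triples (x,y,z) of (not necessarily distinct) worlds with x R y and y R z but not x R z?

2

Enumerating: (1,4,2), (4,2,3).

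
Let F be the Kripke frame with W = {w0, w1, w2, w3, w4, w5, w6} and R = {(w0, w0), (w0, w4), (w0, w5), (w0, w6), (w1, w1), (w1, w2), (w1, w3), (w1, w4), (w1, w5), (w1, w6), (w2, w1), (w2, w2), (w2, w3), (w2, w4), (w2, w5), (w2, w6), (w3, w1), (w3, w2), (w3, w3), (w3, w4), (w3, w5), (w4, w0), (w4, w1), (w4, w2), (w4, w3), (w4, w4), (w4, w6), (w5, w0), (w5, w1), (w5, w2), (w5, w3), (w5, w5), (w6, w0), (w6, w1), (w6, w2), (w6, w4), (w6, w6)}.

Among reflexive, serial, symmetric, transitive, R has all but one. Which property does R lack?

Reflexive: yes — every world is R-related to itself.
Serial: yes — every world has a successor (e.g. w0 R w0).
Symmetric: yes — every pair in R has its reverse in R.
Transitive: no — w0 R w4 and w4 R w1, but not w0 R w1.
Only transitive fails.

transitive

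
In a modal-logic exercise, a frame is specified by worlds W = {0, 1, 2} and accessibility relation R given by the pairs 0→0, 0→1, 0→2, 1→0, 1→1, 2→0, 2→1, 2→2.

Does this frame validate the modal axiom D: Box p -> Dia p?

The schema D characterises exactly the serial frames.
Serial: yes — every world has a successor (e.g. 0 R 0).

Yes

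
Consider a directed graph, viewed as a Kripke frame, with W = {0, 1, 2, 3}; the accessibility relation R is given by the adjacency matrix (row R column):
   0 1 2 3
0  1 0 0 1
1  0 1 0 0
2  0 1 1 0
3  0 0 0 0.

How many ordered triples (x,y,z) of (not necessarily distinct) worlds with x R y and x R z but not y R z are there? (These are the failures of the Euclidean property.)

3

Enumerating: (0,3,0), (0,3,3), (2,1,2).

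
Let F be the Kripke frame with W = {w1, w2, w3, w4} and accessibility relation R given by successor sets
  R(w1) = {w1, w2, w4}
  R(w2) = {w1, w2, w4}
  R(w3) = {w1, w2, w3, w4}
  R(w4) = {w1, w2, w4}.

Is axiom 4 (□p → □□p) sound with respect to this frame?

Yes

The schema 4 characterises exactly the transitive frames.
Transitive: yes — every two-step R-path is closed by a direct edge.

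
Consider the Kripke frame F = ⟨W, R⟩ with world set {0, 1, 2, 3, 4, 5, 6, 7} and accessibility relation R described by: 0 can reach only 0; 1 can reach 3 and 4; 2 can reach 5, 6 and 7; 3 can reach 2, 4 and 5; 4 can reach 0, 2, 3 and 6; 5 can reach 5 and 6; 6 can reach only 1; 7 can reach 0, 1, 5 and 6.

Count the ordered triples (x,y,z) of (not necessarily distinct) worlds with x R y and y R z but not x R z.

Enumerating: (1,3,2), (1,3,5), (1,4,0), (1,4,2), (1,4,6), (2,6,1), (2,7,0), (2,7,1), (3,2,6), (3,2,7), (3,4,0), (3,4,3), … and 12 more.
Total: 24.

24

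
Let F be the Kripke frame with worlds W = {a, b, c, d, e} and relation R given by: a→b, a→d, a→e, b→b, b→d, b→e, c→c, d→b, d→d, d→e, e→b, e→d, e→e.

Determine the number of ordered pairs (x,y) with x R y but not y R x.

3

Enumerating: (a,b), (a,d), (a,e).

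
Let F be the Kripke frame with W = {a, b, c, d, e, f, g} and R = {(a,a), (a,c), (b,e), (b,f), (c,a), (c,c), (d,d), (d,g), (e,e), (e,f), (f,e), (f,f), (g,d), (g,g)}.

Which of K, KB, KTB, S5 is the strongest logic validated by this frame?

K

Symmetric (axiom B): no — b R e but not e R b.
Reflexive (axiom T): no — b is not related to itself.
Euclidean (axiom 5): yes — any two successors of a common world are R-related.
So F validates K; KB would additionally require R to be symmetric. The strongest is K.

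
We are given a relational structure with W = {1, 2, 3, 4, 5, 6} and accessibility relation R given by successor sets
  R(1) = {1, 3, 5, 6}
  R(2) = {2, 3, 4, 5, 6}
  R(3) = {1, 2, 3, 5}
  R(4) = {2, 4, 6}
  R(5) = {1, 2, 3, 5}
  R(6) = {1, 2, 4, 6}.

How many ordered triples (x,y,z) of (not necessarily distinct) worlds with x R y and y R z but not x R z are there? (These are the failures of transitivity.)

20

Enumerating: (1,3,2), (1,5,2), (1,6,2), (1,6,4), (2,3,1), (2,5,1), (2,6,1), (3,1,6), (3,2,4), (3,2,6), (4,2,3), (4,2,5), … and 8 more.
Total: 20.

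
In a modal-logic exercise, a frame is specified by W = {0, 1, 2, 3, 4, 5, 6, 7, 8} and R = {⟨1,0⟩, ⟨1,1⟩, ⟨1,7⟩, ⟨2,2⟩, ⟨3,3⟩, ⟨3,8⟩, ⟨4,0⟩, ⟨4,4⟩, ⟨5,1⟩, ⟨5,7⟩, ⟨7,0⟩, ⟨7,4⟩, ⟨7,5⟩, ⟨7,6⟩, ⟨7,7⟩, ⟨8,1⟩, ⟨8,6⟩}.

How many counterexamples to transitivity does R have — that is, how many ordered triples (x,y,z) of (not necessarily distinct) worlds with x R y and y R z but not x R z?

13

Enumerating: (1,7,4), (1,7,5), (1,7,6), (3,8,1), (3,8,6), (5,1,0), (5,7,0), (5,7,4), (5,7,5), (5,7,6), (7,5,1), (8,1,0), (8,1,7).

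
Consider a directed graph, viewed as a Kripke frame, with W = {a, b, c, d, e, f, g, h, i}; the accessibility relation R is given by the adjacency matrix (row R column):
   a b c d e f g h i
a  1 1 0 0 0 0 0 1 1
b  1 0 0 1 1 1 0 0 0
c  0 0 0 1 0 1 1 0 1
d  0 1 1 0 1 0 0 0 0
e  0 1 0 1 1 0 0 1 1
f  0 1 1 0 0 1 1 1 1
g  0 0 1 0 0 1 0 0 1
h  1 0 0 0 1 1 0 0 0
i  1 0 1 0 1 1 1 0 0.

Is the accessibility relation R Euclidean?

No

Euclidean: no — a R b and a R h, but not b R h.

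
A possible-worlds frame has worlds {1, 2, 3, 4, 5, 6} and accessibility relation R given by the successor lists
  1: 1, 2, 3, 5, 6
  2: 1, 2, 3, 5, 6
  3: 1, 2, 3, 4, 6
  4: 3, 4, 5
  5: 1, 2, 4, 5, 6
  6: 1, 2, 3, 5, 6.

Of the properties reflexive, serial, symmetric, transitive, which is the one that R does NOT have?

Reflexive: yes — every world is R-related to itself.
Serial: yes — every world has a successor (e.g. 1 R 1).
Symmetric: yes — every pair in R has its reverse in R.
Transitive: no — 1 R 3 and 3 R 4, but not 1 R 4.
Only transitive fails.

transitive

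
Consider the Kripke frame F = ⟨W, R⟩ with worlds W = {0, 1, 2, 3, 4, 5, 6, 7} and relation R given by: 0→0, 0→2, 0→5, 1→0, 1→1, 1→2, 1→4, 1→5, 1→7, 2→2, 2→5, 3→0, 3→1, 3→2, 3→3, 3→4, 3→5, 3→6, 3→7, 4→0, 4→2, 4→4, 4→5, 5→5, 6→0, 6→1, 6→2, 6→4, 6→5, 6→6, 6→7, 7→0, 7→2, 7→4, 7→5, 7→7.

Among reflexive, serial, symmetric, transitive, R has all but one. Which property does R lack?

Reflexive: yes — every world is R-related to itself.
Serial: yes — every world has a successor (e.g. 0 R 0).
Symmetric: no — 0 R 2 but not 2 R 0.
Transitive: yes — every two-step R-path is closed by a direct edge.
Only symmetric fails.

symmetric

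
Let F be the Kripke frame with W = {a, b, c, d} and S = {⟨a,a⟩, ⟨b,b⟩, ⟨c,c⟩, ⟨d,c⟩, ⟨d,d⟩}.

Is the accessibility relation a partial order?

Yes

Reflexive: yes — every world is S-related to itself.
Transitive: yes — every two-step S-path is closed by a direct edge.
Antisymmetric: yes — no distinct pair is related both ways.
So S is a partial order.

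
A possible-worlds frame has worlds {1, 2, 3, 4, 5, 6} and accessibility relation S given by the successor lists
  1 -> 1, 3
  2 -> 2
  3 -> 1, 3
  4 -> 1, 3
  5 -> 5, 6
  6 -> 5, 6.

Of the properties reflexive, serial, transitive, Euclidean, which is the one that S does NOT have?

reflexive

Reflexive: no — 4 is not related to itself.
Serial: yes — every world has a successor (e.g. 1 S 1).
Transitive: yes — every two-step S-path is closed by a direct edge.
Euclidean: yes — any two successors of a common world are S-related.
Only reflexive fails.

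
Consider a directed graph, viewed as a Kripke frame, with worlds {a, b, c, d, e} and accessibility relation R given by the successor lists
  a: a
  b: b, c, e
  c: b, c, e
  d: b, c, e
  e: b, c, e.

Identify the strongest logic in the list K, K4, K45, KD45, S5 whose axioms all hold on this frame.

KD45

Transitive (axiom 4): yes — every two-step R-path is closed by a direct edge.
Euclidean (axiom 5): yes — any two successors of a common world are R-related.
Serial (axiom D): yes — every world has a successor (e.g. a R a).
Reflexive (axiom T): no — d is not related to itself.
So F validates K, K4, K45, KD45; S5 would additionally require R to be reflexive. The strongest is KD45.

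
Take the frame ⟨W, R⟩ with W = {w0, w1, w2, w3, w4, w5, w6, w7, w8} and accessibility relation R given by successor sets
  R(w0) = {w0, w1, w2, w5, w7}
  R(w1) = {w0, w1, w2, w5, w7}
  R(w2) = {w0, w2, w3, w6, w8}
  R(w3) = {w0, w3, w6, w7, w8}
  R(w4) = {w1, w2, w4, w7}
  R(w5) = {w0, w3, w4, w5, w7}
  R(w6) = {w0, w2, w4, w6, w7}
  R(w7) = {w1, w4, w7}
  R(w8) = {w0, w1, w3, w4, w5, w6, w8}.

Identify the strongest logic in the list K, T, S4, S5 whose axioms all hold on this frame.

Reflexive (axiom T): yes — every world is R-related to itself.
Transitive (axiom 4): no — w0 R w2 and w2 R w3, but not w0 R w3.
Euclidean (axiom 5): no — w0 R w2 and w0 R w1, but not w2 R w1.
So F validates K, T; S4 would additionally require R to be transitive. The strongest is T.

T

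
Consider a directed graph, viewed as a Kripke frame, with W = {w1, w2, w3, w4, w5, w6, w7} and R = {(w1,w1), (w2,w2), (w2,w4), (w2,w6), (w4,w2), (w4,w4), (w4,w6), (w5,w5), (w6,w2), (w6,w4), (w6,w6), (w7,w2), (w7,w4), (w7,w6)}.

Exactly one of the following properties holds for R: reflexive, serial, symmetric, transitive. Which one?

Reflexive: no — w3 is not related to itself.
Serial: no — w3 has no R-successor.
Symmetric: no — w7 R w2 but not w2 R w7.
Transitive: yes — every two-step R-path is closed by a direct edge.
Only transitive holds.

transitive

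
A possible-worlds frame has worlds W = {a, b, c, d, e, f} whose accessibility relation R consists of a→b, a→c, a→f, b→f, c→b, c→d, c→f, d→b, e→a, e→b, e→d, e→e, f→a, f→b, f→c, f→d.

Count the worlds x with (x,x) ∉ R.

Enumerating: a, b, c, d, f.

5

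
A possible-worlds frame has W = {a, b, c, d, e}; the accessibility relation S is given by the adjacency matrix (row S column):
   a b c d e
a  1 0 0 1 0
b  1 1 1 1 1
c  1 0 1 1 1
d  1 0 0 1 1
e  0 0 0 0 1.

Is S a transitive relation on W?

Transitive: no — a S d and d S e, but not a S e.

No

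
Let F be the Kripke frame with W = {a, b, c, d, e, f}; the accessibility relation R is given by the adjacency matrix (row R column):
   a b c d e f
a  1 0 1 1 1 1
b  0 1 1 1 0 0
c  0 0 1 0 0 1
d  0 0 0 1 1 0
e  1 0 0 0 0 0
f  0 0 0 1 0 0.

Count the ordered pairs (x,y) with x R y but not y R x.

8

Enumerating: (a,c), (a,d), (a,f), (b,c), (b,d), (c,f), (d,e), (f,d).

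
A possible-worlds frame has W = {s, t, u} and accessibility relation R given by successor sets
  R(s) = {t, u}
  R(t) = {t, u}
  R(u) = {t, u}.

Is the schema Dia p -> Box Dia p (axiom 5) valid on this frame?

The schema 5 characterises exactly the Euclidean frames.
Euclidean: yes — any two successors of a common world are R-related.

Yes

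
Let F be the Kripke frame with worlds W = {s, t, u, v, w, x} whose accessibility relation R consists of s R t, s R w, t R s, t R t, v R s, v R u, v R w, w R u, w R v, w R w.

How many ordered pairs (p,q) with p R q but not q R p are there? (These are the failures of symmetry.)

4

Enumerating: (s,w), (v,s), (v,u), (w,u).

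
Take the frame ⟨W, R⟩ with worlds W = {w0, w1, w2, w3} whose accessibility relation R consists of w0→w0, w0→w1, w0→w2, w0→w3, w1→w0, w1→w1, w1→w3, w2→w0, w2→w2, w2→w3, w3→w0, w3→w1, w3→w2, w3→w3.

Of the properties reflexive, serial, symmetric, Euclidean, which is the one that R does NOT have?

Euclidean

Reflexive: yes — every world is R-related to itself.
Serial: yes — every world has a successor (e.g. w0 R w0).
Symmetric: yes — every pair in R has its reverse in R.
Euclidean: no — w0 R w1 and w0 R w2, but not w1 R w2.
Only Euclidean fails.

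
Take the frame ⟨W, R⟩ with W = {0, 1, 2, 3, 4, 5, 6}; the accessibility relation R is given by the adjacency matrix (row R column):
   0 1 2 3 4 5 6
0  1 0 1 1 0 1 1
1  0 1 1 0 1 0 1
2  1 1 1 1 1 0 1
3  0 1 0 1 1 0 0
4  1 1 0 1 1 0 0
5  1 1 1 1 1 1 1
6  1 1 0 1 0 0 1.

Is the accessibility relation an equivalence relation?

Reflexive: yes — every world is R-related to itself.
Symmetric: no — 0 R 3 but not 3 R 0.
Transitive: no — 0 R 2 and 2 R 1, but not 0 R 1.
So R is not an equivalence relation.

No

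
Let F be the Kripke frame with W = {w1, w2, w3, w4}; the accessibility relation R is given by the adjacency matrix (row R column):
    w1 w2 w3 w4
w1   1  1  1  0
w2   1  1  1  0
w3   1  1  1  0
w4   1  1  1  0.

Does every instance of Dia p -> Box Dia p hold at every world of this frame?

Yes

The schema 5 characterises exactly the Euclidean frames.
Euclidean: yes — any two successors of a common world are R-related.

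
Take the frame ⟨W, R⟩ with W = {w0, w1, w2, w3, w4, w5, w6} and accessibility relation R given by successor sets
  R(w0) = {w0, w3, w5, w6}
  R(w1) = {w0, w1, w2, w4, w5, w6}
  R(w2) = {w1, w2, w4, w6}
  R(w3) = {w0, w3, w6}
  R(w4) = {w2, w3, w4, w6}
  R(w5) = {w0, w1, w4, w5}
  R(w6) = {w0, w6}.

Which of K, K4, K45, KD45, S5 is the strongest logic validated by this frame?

K

Transitive (axiom 4): no — w0 R w5 and w5 R w1, but not w0 R w1.
Euclidean (axiom 5): no — w0 R w3 and w0 R w5, but not w3 R w5.
Serial (axiom D): yes — every world has a successor (e.g. w0 R w0).
Reflexive (axiom T): yes — every world is R-related to itself.
So F validates K; K4 would additionally require R to be transitive. The strongest is K.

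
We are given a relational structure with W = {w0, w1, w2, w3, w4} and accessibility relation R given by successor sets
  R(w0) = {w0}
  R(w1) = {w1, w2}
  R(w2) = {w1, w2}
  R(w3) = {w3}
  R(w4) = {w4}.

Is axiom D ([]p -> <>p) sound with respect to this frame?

The schema D characterises exactly the serial frames.
Serial: yes — every world has a successor (e.g. w0 R w0).

Yes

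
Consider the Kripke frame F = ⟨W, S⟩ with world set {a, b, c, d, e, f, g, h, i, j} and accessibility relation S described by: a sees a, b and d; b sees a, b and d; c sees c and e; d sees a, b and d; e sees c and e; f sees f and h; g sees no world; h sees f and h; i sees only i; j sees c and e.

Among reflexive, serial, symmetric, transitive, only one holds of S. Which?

Reflexive: no — g is not related to itself.
Serial: no — g has no S-successor.
Symmetric: no — j S c but not c S j.
Transitive: yes — every two-step S-path is closed by a direct edge.
Only transitive holds.

transitive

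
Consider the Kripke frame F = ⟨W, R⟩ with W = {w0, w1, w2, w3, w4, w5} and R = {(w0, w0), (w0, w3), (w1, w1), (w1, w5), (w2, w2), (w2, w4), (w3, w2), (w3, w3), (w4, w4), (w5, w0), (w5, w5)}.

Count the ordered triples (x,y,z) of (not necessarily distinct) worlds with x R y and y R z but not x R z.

Enumerating: (w0,w3,w2), (w1,w5,w0), (w3,w2,w4), (w5,w0,w3).

4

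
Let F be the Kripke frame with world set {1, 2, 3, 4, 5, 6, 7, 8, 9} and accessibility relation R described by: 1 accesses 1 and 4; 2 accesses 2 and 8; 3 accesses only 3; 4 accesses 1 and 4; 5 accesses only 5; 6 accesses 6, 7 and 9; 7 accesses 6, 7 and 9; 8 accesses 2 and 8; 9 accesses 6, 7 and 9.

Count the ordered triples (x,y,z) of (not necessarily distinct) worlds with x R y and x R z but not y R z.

0

R is Euclidean; there are no such tuples.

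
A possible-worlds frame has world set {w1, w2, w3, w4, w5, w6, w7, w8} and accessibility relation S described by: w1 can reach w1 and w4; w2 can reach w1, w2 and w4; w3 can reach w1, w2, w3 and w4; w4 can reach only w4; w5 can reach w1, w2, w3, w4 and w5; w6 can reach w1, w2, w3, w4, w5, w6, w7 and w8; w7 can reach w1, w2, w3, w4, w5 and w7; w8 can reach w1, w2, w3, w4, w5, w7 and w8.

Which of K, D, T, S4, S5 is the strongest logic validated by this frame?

S4

Serial (axiom D): yes — every world has a successor (e.g. w1 S w1).
Reflexive (axiom T): yes — every world is S-related to itself.
Transitive (axiom 4): yes — every two-step S-path is closed by a direct edge.
Euclidean (axiom 5): no — w2 S w4 and w2 S w1, but not w4 S w1.
So F validates K, D, T, S4; S5 would additionally require S to be Euclidean. The strongest is S4.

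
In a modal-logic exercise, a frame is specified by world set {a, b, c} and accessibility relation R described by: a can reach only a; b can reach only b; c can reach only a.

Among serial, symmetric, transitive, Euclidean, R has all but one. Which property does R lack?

symmetric

Serial: yes — every world has a successor (e.g. a R a).
Symmetric: no — c R a but not a R c.
Transitive: yes — every two-step R-path is closed by a direct edge.
Euclidean: yes — any two successors of a common world are R-related.
Only symmetric fails.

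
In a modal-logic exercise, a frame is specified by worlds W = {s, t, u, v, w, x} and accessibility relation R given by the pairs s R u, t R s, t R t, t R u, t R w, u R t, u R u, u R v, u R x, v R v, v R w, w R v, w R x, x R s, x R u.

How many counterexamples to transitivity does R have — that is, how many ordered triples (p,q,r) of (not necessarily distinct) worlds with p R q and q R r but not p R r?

Enumerating: (s,u,t), (s,u,v), (s,u,x), (t,u,v), (t,u,x), (t,w,v), (t,w,x), (u,t,s), (u,t,w), (u,v,w), (u,x,s), (v,w,x), (w,v,w), (w,x,s), (w,x,u), (x,u,t), (x,u,v), (x,u,x).

18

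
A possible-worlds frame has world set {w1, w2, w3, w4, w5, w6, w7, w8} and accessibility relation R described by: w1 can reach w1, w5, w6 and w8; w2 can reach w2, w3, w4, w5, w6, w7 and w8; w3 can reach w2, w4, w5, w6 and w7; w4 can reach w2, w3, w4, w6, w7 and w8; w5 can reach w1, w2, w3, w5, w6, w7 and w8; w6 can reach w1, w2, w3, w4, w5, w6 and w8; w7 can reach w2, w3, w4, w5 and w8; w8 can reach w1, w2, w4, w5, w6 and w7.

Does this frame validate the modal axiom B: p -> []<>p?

The schema B characterises exactly the symmetric frames.
Symmetric: yes — every pair in R has its reverse in R.

Yes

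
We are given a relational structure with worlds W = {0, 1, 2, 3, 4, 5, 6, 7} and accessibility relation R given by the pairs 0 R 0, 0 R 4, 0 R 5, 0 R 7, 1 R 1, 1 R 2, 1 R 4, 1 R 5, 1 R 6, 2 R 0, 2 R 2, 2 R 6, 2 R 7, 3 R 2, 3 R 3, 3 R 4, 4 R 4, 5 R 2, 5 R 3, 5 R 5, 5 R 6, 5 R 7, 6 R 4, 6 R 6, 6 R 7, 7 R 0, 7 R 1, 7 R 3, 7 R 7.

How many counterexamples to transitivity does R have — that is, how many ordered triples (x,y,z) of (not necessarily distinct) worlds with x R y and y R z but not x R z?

Enumerating: (0,5,2), (0,5,3), (0,5,6), (0,7,1), (0,7,3), (1,2,0), (1,2,7), (1,5,3), (1,5,7), (1,6,7), (2,0,4), (2,0,5), … and 22 more.
Total: 34.

34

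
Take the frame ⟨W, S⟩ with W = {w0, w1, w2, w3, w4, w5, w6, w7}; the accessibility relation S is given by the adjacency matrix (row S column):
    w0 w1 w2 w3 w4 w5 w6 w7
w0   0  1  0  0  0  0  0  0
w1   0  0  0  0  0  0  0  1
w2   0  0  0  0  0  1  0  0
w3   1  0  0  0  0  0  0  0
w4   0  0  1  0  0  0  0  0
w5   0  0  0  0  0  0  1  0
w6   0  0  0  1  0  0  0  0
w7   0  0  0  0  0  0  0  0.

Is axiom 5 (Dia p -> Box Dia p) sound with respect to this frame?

The schema 5 characterises exactly the Euclidean frames.
Euclidean: no — w0 S w1 and w0 S w1, but not w1 S w1.

No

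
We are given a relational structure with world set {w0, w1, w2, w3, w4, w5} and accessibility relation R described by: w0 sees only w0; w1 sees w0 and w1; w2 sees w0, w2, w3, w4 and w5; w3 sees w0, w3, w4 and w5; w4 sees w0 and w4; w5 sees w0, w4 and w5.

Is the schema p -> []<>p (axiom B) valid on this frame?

The schema B characterises exactly the symmetric frames.
Symmetric: no — w1 R w0 but not w0 R w1.

No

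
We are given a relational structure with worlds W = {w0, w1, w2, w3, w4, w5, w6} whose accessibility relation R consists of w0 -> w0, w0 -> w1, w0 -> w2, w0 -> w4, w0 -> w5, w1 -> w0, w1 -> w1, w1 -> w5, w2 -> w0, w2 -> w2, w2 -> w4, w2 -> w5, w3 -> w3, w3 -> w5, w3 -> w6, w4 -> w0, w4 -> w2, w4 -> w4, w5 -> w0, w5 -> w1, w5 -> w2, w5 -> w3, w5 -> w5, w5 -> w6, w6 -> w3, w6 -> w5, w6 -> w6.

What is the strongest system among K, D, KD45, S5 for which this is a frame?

D

Serial (axiom D): yes — every world has a successor (e.g. w0 R w0).
Euclidean (axiom 5): no — w0 R w1 and w0 R w2, but not w1 R w2.
Transitive (axiom 4): no — w0 R w5 and w5 R w3, but not w0 R w3.
Reflexive (axiom T): yes — every world is R-related to itself.
So F validates K, D; KD45 would additionally require R to be Euclidean and transitive. The strongest is D.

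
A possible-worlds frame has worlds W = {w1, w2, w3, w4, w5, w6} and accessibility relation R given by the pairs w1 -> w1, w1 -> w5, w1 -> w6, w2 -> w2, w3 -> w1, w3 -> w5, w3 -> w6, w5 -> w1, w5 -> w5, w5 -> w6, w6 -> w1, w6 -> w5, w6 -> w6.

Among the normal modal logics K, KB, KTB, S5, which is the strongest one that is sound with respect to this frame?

K

Symmetric (axiom B): no — w3 R w1 but not w1 R w3.
Reflexive (axiom T): no — w3 is not related to itself.
Euclidean (axiom 5): yes — any two successors of a common world are R-related.
So F validates K; KB would additionally require R to be symmetric. The strongest is K.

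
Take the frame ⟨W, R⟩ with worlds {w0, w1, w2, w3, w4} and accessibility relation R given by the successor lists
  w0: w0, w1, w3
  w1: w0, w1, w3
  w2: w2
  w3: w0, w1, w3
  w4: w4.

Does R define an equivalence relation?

Yes

Reflexive: yes — every world is R-related to itself.
Symmetric: yes — every pair in R has its reverse in R.
Transitive: yes — every two-step R-path is closed by a direct edge.
So R is an equivalence relation.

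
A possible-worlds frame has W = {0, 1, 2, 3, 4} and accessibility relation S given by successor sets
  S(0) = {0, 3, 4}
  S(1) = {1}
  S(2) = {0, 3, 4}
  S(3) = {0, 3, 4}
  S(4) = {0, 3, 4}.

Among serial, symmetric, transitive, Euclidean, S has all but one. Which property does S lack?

Serial: yes — every world has a successor (e.g. 0 S 0).
Symmetric: no — 2 S 0 but not 0 S 2.
Transitive: yes — every two-step S-path is closed by a direct edge.
Euclidean: yes — any two successors of a common world are S-related.
Only symmetric fails.

symmetric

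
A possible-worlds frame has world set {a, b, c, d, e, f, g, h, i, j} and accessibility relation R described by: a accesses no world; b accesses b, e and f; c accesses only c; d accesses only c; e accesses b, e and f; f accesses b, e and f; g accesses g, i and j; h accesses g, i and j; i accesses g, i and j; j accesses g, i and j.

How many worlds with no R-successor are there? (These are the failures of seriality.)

Enumerating: a.

1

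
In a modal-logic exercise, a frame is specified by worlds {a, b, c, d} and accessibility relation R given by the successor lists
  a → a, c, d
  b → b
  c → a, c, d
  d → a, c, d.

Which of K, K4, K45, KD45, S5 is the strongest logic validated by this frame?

Transitive (axiom 4): yes — every two-step R-path is closed by a direct edge.
Euclidean (axiom 5): yes — any two successors of a common world are R-related.
Serial (axiom D): yes — every world has a successor (e.g. a R a).
Reflexive (axiom T): yes — every world is R-related to itself.
So F validates K, K4, K45, KD45, S5. The strongest is S5.

S5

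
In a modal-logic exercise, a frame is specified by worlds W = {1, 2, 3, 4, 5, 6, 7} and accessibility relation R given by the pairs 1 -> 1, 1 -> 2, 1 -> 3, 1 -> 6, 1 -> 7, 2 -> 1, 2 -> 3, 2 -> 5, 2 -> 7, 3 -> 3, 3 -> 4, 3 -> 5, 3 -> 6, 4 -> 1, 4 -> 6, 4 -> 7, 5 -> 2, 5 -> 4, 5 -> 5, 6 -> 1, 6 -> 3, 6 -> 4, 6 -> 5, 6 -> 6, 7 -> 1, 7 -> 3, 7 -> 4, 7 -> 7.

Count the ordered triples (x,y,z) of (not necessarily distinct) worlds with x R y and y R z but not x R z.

39

Enumerating: (1,2,5), (1,3,4), (1,3,5), (1,6,4), (1,6,5), (1,7,4), (2,1,2), (2,1,6), (2,3,4), (2,3,6), (2,5,2), (2,5,4), … and 27 more.
Total: 39.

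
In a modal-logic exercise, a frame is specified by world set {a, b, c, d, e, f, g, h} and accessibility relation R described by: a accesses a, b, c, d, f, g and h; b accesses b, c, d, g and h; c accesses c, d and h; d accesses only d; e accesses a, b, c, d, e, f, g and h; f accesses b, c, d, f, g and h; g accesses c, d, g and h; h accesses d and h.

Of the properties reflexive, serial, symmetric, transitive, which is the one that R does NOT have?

Reflexive: yes — every world is R-related to itself.
Serial: yes — every world has a successor (e.g. a R a).
Symmetric: no — a R b but not b R a.
Transitive: yes — every two-step R-path is closed by a direct edge.
Only symmetric fails.

symmetric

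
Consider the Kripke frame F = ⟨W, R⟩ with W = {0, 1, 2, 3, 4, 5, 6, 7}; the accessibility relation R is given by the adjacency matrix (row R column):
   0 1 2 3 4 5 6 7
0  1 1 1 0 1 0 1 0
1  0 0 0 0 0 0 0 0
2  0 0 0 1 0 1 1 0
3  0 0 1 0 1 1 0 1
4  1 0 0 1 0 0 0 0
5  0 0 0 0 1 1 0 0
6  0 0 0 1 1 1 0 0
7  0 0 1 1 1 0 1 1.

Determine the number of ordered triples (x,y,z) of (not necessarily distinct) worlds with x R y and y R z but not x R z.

Enumerating: (0,2,3), (0,2,5), (0,4,3), (0,6,3), (0,6,5), (2,3,2), (2,3,4), (2,3,7), (2,5,4), (2,6,4), (3,2,3), (3,2,6), … and 21 more.
Total: 33.

33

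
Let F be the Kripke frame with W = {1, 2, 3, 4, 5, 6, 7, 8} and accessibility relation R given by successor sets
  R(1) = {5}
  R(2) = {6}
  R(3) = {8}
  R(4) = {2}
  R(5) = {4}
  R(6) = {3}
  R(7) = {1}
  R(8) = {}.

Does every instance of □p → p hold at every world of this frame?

No

Axiom T corresponds to the accessibility relation being reflexive.
Reflexive: no — 1 is not related to itself.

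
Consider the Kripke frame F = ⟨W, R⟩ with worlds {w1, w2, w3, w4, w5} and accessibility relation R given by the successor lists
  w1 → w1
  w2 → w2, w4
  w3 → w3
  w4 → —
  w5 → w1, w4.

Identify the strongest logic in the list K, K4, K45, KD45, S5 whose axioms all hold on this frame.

Transitive (axiom 4): yes — every two-step R-path is closed by a direct edge.
Euclidean (axiom 5): no — w5 R w1 and w5 R w4, but not w1 R w4.
Serial (axiom D): no — w4 has no R-successor.
Reflexive (axiom T): no — w4 is not related to itself.
So F validates K, K4; K45 would additionally require R to be Euclidean. The strongest is K4.

K4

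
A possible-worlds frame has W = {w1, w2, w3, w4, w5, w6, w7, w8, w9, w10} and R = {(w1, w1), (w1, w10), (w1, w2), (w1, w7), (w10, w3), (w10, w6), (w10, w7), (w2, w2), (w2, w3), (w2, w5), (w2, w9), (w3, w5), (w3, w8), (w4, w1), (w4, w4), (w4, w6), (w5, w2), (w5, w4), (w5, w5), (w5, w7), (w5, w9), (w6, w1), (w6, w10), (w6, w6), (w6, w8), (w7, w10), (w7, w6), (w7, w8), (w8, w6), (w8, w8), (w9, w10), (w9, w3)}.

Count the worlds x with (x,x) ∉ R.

4

Enumerating: w3, w7, w9, w10.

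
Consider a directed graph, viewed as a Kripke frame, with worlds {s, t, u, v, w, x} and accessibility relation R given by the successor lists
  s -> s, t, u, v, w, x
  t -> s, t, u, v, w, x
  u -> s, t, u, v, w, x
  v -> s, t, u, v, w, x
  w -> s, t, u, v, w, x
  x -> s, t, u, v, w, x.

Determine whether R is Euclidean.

Euclidean: yes — any two successors of a common world are R-related.

Yes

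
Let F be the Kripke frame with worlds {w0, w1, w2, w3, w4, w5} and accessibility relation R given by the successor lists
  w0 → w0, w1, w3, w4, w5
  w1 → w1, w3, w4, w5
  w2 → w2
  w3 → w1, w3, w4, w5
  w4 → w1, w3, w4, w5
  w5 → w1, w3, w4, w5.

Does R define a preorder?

Yes

Reflexive: yes — every world is R-related to itself.
Transitive: yes — every two-step R-path is closed by a direct edge.
So R is a preorder.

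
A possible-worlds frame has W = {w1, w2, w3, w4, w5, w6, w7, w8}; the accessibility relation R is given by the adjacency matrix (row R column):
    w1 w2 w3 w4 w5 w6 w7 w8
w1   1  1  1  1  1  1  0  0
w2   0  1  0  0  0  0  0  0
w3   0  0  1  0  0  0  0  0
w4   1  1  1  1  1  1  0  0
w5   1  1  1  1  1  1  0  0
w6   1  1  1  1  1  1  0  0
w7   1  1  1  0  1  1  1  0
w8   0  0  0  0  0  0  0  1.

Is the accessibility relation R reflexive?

Yes

Reflexive: yes — every world is R-related to itself.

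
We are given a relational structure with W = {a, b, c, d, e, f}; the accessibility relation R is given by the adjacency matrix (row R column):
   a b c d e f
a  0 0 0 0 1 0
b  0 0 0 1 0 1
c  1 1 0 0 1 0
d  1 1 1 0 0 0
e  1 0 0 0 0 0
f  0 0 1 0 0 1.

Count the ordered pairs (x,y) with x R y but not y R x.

7

Enumerating: (b,f), (c,a), (c,b), (c,e), (d,a), (d,c), (f,c).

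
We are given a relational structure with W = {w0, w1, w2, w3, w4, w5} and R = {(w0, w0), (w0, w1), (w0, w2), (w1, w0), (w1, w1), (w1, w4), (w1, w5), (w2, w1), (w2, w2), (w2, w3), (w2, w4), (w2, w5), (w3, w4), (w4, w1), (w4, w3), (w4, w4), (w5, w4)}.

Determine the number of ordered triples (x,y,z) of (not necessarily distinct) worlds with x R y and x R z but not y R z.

24

Enumerating: (w0,w1,w2), (w0,w2,w0), (w1,w0,w4), (w1,w0,w5), (w1,w4,w0), (w1,w4,w5), (w1,w5,w0), (w1,w5,w1), (w1,w5,w5), (w2,w1,w2), (w2,w1,w3), (w2,w3,w1), … and 12 more.
Total: 24.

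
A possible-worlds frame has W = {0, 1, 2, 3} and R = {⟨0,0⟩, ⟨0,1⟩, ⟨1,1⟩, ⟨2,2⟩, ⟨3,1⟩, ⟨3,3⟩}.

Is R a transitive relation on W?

Yes

Transitive: yes — every two-step R-path is closed by a direct edge.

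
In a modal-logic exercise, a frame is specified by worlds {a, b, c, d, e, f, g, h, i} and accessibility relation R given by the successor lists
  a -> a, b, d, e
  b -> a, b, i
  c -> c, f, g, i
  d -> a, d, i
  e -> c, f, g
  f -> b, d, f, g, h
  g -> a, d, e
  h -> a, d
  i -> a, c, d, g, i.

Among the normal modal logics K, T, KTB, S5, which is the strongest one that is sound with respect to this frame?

K

Reflexive (axiom T): no — e is not related to itself.
Symmetric (axiom B): no — a R e but not e R a.
Euclidean (axiom 5): no — a R b and a R d, but not b R d.
So F validates K; T would additionally require R to be reflexive. The strongest is K.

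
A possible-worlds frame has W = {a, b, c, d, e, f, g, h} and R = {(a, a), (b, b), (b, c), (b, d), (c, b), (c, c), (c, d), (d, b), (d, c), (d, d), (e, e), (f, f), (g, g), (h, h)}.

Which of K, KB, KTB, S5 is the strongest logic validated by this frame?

Symmetric (axiom B): yes — every pair in R has its reverse in R.
Reflexive (axiom T): yes — every world is R-related to itself.
Euclidean (axiom 5): yes — any two successors of a common world are R-related.
So F validates K, KB, KTB, S5. The strongest is S5.

S5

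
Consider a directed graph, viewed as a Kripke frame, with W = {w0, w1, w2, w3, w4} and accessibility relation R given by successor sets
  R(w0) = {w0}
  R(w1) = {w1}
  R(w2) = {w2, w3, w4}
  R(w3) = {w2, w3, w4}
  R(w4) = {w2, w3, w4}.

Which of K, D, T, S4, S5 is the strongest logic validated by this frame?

Serial (axiom D): yes — every world has a successor (e.g. w0 R w0).
Reflexive (axiom T): yes — every world is R-related to itself.
Transitive (axiom 4): yes — every two-step R-path is closed by a direct edge.
Euclidean (axiom 5): yes — any two successors of a common world are R-related.
So F validates K, D, T, S4, S5. The strongest is S5.

S5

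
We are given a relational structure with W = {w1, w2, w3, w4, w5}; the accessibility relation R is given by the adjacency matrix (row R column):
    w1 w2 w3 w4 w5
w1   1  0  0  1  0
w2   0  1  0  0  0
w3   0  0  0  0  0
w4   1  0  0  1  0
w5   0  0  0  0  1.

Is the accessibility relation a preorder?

No

Reflexive: no — w3 is not related to itself.
Transitive: yes — every two-step R-path is closed by a direct edge.
So R is not a preorder.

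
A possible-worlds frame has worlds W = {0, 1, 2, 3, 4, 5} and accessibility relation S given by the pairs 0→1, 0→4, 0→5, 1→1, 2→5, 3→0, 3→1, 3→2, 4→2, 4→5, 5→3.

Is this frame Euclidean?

No

Euclidean: no — 0 S 1 and 0 S 4, but not 1 S 4.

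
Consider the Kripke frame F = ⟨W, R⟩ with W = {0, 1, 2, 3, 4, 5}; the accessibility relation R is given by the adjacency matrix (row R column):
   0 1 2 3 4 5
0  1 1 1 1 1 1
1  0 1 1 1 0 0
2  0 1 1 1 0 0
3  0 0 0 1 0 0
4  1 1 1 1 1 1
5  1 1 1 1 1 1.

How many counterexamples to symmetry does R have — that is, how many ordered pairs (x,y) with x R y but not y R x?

Enumerating: (0,1), (0,2), (0,3), (1,3), (2,3), (4,1), (4,2), (4,3), (5,1), (5,2), (5,3).

11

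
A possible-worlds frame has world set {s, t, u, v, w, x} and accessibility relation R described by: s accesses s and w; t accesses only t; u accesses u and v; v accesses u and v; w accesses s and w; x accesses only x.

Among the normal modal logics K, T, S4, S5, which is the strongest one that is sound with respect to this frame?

S5

Reflexive (axiom T): yes — every world is R-related to itself.
Transitive (axiom 4): yes — every two-step R-path is closed by a direct edge.
Euclidean (axiom 5): yes — any two successors of a common world are R-related.
So F validates K, T, S4, S5. The strongest is S5.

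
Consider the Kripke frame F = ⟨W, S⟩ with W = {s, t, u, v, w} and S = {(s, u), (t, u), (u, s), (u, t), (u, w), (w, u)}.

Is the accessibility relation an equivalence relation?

Reflexive: no — s is not related to itself.
Symmetric: yes — every pair in S has its reverse in S.
Transitive: no — s S u and u S t, but not s S t.
So S is not an equivalence relation.

No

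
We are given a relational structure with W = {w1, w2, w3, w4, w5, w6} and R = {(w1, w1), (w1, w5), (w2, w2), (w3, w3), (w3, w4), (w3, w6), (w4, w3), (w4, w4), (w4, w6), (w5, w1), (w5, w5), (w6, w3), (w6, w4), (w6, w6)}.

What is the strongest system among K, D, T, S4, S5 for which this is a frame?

Serial (axiom D): yes — every world has a successor (e.g. w1 R w1).
Reflexive (axiom T): yes — every world is R-related to itself.
Transitive (axiom 4): yes — every two-step R-path is closed by a direct edge.
Euclidean (axiom 5): yes — any two successors of a common world are R-related.
So F validates K, D, T, S4, S5. The strongest is S5.

S5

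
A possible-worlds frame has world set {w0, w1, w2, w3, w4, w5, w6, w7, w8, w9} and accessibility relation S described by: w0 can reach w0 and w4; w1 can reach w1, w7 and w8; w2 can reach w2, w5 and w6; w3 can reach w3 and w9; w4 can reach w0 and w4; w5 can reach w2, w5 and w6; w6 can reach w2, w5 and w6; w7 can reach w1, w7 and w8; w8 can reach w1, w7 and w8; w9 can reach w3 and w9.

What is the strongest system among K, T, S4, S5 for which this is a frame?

Reflexive (axiom T): yes — every world is S-related to itself.
Transitive (axiom 4): yes — every two-step S-path is closed by a direct edge.
Euclidean (axiom 5): yes — any two successors of a common world are S-related.
So F validates K, T, S4, S5. The strongest is S5.

S5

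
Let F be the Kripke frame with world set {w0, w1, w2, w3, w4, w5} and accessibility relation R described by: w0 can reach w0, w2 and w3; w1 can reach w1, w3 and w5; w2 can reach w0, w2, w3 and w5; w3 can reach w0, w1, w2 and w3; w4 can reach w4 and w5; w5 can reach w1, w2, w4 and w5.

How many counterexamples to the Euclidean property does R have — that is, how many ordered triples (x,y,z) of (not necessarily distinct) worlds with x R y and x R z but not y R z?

Enumerating: (w1,w3,w5), (w1,w5,w3), (w2,w0,w5), (w2,w3,w5), (w2,w5,w0), (w2,w5,w3), (w3,w0,w1), (w3,w1,w0), (w3,w1,w2), (w3,w2,w1), (w5,w1,w2), (w5,w1,w4), (w5,w2,w1), (w5,w2,w4), (w5,w4,w1), (w5,w4,w2).

16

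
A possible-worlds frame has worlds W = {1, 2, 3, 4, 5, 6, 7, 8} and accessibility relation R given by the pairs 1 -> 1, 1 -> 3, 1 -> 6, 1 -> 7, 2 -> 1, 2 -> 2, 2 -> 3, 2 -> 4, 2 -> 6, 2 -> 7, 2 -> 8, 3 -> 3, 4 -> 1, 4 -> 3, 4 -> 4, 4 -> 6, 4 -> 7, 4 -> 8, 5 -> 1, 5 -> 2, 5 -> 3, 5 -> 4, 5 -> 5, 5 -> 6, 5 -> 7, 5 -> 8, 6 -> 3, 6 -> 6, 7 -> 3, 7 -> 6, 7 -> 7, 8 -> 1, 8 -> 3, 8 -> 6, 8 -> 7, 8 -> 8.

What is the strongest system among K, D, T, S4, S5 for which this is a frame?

Serial (axiom D): yes — every world has a successor (e.g. 1 R 1).
Reflexive (axiom T): yes — every world is R-related to itself.
Transitive (axiom 4): yes — every two-step R-path is closed by a direct edge.
Euclidean (axiom 5): no — 1 R 3 and 1 R 6, but not 3 R 6.
So F validates K, D, T, S4; S5 would additionally require R to be Euclidean. The strongest is S4.

S4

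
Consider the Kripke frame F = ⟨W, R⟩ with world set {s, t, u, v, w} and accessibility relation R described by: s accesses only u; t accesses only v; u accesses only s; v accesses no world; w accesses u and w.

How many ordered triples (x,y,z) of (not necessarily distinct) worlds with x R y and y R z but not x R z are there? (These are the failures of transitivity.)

Enumerating: (s,u,s), (u,s,u), (w,u,s).

3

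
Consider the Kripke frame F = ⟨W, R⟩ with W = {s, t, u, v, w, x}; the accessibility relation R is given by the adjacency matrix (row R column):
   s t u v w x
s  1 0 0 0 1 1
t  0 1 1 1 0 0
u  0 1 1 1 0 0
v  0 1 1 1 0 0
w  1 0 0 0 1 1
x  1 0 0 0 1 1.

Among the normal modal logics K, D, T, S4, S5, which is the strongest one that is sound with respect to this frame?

Serial (axiom D): yes — every world has a successor (e.g. s R s).
Reflexive (axiom T): yes — every world is R-related to itself.
Transitive (axiom 4): yes — every two-step R-path is closed by a direct edge.
Euclidean (axiom 5): yes — any two successors of a common world are R-related.
So F validates K, D, T, S4, S5. The strongest is S5.

S5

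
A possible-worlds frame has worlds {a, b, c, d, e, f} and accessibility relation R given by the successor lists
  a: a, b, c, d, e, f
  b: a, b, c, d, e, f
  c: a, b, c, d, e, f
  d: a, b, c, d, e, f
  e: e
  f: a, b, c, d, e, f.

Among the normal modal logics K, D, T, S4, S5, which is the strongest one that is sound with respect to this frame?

Serial (axiom D): yes — every world has a successor (e.g. a R a).
Reflexive (axiom T): yes — every world is R-related to itself.
Transitive (axiom 4): yes — every two-step R-path is closed by a direct edge.
Euclidean (axiom 5): no — a R e and a R b, but not e R b.
So F validates K, D, T, S4; S5 would additionally require R to be Euclidean. The strongest is S4.

S4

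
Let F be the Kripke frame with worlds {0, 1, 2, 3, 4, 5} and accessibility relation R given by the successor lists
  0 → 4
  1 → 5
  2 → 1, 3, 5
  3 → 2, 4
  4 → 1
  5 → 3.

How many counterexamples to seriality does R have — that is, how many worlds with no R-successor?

R is serial; there are no such worlds.

0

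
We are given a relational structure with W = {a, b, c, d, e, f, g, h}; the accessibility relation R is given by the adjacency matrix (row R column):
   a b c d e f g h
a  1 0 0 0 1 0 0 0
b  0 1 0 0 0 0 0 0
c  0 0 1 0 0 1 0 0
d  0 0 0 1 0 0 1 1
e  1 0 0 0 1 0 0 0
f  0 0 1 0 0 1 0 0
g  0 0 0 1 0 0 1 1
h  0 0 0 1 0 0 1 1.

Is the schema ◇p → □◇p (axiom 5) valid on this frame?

Yes

Axiom 5 corresponds to the accessibility relation being Euclidean.
Euclidean: yes — any two successors of a common world are R-related.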